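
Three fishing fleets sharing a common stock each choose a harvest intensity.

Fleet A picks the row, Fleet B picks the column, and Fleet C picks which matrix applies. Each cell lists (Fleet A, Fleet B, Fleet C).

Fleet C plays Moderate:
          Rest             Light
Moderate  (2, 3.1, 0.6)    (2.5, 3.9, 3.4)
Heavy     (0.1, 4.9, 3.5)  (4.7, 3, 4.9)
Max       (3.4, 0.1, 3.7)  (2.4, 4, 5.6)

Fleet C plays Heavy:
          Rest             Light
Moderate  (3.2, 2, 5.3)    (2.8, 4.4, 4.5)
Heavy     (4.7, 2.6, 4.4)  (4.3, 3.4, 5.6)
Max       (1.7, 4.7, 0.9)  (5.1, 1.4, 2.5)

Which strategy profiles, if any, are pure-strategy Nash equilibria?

(Moderate, Rest, Moderate): Fleet A can switch to Max (2 → 3.4). Not NE.
(Moderate, Rest, Heavy): Fleet A can switch to Heavy (3.2 → 4.7). Not NE.
(Moderate, Light, Moderate): Fleet A can switch to Heavy (2.5 → 4.7). Not NE.
(Moderate, Light, Heavy): Fleet A can switch to Heavy (2.8 → 4.3). Not NE.
(Heavy, Rest, Moderate): Fleet A can switch to Moderate (0.1 → 2). Not NE.
(Heavy, Rest, Heavy): Fleet B can switch to Light (2.6 → 3.4). Not NE.
(Heavy, Light, Moderate): Fleet B can switch to Rest (3 → 4.9). Not NE.
(Heavy, Light, Heavy): Fleet A can switch to Max (4.3 → 5.1). Not NE.
(The remaining 4 profiles each have a profitable deviation by the same check.)

No pure-strategy Nash equilibrium.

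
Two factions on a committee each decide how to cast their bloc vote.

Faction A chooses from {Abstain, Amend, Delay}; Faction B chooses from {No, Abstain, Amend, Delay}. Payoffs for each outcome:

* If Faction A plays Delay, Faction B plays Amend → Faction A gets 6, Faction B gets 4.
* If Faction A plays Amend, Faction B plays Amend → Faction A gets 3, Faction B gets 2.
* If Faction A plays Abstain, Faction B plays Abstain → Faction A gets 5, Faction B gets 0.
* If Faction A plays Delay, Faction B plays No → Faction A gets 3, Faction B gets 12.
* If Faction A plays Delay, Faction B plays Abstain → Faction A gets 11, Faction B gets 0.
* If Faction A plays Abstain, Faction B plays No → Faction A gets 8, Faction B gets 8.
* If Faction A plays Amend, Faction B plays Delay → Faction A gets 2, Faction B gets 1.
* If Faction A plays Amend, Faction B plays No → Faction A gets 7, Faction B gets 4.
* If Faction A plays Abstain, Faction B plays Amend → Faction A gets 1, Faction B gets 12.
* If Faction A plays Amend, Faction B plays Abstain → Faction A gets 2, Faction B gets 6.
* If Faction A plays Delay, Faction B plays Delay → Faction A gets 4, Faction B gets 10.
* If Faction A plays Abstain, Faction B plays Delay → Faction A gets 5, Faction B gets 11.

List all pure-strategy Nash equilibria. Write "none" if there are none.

There is no pure-strategy Nash equilibrium.

For each player, find the best response to each opponent profile; mutual best responses are the pure NE.
Faction A against No: payoffs 8, 7, 3 → best response Abstain.
Faction A against Abstain: payoffs 5, 2, 11 → best response Delay.
Faction A against Amend: payoffs 1, 3, 6 → best response Delay.
Faction A against Delay: payoffs 5, 2, 4 → best response Abstain.
Faction B against Abstain: payoffs 8, 0, 12, 11 → best response Amend.
Faction B against Amend: payoffs 4, 6, 2, 1 → best response Abstain.
Faction B against Delay: payoffs 12, 0, 4, 10 → best response No.
No profile is a mutual best response for all players.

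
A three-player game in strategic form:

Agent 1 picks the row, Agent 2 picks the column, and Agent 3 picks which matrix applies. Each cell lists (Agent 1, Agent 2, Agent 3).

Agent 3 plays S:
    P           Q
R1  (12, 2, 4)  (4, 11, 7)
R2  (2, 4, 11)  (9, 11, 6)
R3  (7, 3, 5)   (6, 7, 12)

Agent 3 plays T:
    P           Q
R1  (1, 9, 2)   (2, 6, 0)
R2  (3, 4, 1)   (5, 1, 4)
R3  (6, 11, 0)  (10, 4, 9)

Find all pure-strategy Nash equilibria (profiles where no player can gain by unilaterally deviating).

Pure NE: (R2, Q, S)

(R1, P, S): Agent 2 can switch to Q (2 → 11). Not NE.
(R1, P, T): Agent 1 can switch to R2 (1 → 3). Not NE.
(R1, Q, S): Agent 1 can switch to R2 (4 → 9). Not NE.
(R1, Q, T): Agent 1 can switch to R2 (2 → 5). Not NE.
(R2, P, S): Agent 1 can switch to R1 (2 → 12). Not NE.
(R2, P, T): Agent 1 can switch to R3 (3 → 6). Not NE.
(R2, Q, S): Agent 1 gets 9, best alternative 6; Agent 2 gets 11, best alternative 4; Agent 3 gets 6, best alternative 4. No profitable deviation — NE.
(R2, Q, T): Agent 1 can switch to R3 (5 → 10). Not NE.
(R3, P, S): Agent 1 can switch to R1 (7 → 12). Not NE.
(R3, P, T): Agent 3 can switch to S (0 → 5). Not NE.
(R3, Q, S): Agent 1 can switch to R2 (6 → 9). Not NE.
(The remaining 1 profile has a profitable deviation by the same check.)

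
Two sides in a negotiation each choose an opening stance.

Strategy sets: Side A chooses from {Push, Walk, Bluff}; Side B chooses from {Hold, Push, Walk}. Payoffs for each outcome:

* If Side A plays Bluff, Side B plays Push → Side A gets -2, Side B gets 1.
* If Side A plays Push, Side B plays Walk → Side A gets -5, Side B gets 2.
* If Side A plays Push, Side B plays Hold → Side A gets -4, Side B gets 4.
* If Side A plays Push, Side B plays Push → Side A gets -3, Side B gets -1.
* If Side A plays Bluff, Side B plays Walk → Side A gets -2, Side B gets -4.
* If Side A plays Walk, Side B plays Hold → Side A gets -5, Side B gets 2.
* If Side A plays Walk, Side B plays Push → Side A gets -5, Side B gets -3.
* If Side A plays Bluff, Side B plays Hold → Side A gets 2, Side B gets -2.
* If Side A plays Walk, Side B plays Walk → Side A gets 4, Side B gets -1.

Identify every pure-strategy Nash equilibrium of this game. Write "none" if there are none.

(Push, Hold): Side A can switch to Bluff (-4 → 2). Not NE.
(Push, Push): Side A can switch to Bluff (-3 → -2). Not NE.
(Push, Walk): Side A can switch to Walk (-5 → 4). Not NE.
(Walk, Hold): Side A can switch to Push (-5 → -4). Not NE.
(Walk, Push): Side A can switch to Push (-5 → -3). Not NE.
(Walk, Walk): Side B can switch to Hold (-1 → 2). Not NE.
(Bluff, Push): Side A gets -2, best alternative -3; Side B gets 1, best alternative -2. No profitable deviation — NE.
(The remaining 2 profiles each have a profitable deviation by the same check.)

(Bluff, Push)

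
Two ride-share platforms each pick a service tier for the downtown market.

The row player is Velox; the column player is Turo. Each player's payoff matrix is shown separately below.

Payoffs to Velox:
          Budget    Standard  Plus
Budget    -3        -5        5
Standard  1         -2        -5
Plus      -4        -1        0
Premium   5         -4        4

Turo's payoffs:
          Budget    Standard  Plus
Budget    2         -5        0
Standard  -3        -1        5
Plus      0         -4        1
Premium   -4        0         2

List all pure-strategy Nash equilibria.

Velox against Budget: payoffs -3, 1, -4, 5 → best response Premium.
Velox against Standard: payoffs -5, -2, -1, -4 → best response Plus.
Velox against Plus: payoffs 5, -5, 0, 4 → best response Budget.
Turo against Budget: payoffs 2, -5, 0 → best response Budget.
Turo against Standard: payoffs -3, -1, 5 → best response Plus.
Turo against Plus: payoffs 0, -4, 1 → best response Plus.
Turo against Premium: payoffs -4, 0, 2 → best response Plus.
No profile is a mutual best response for all players.

none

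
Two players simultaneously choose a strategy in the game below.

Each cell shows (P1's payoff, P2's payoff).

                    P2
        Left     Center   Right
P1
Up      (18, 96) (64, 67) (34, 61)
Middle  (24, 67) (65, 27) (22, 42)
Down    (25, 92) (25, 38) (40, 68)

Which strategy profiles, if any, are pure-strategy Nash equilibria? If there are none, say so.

P1 against Left: payoffs 18, 24, 25 → best response Down.
P1 against Center: payoffs 64, 65, 25 → best response Middle.
P1 against Right: payoffs 34, 22, 40 → best response Down.
P2 against Up: payoffs 96, 67, 61 → best response Left.
P2 against Middle: payoffs 67, 27, 42 → best response Left.
P2 against Down: payoffs 92, 38, 68 → best response Left.
Mutual best responses: (Down, Left).

(Down, Left)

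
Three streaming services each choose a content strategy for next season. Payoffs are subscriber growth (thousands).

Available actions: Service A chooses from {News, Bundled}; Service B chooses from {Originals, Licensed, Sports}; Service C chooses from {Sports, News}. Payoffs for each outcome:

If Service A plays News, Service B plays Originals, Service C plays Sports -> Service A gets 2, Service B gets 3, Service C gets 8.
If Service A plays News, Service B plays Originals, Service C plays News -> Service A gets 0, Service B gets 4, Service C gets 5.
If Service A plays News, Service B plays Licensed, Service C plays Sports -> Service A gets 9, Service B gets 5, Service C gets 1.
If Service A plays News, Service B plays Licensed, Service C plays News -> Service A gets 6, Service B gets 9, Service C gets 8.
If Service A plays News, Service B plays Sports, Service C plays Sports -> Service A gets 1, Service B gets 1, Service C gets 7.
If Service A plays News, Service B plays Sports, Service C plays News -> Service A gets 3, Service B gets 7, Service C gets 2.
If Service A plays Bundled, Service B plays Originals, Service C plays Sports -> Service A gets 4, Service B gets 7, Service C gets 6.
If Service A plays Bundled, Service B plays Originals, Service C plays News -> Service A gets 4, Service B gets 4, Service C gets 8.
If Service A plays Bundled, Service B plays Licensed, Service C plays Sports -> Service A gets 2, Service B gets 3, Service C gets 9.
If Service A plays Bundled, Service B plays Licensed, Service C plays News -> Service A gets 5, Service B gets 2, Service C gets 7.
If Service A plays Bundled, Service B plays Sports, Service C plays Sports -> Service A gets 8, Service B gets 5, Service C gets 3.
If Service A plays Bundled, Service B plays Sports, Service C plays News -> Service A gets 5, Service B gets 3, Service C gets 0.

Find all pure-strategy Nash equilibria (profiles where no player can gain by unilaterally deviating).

The pure Nash equilibria are (News, Licensed, News), (Bundled, Originals, News).

(News, Originals, Sports): Service A can switch to Bundled (2 → 4). Not NE.
(News, Originals, News): Service A can switch to Bundled (0 → 4). Not NE.
(News, Licensed, Sports): Service C can switch to News (1 → 8). Not NE.
(News, Licensed, News): Service A gets 6, best alternative 5; Service B gets 9, best alternative 7; Service C gets 8, best alternative 1. No profitable deviation — NE.
(News, Sports, Sports): Service A can switch to Bundled (1 → 8). Not NE.
(News, Sports, News): Service A can switch to Bundled (3 → 5). Not NE.
(Bundled, Originals, Sports): Service C can switch to News (6 → 8). Not NE.
(Bundled, Originals, News): Service A gets 4, best alternative 0; Service B gets 4, best alternative 3; Service C gets 8, best alternative 6. No profitable deviation — NE.
(Bundled, Licensed, Sports): Service A can switch to News (2 → 9). Not NE.
(Bundled, Licensed, News): Service A can switch to News (5 → 6). Not NE.
(The remaining 2 profiles each have a profitable deviation by the same check.)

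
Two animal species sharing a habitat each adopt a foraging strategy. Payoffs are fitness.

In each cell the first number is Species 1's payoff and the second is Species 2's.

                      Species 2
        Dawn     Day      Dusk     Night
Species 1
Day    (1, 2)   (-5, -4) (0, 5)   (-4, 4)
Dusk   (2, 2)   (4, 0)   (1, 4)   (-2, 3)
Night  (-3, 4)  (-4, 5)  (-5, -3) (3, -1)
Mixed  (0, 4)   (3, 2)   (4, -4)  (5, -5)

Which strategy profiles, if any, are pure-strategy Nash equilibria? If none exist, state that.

Species 1 against Dawn: payoffs 1, 2, -3, 0 → best response Dusk.
Species 1 against Day: payoffs -5, 4, -4, 3 → best response Dusk.
Species 1 against Dusk: payoffs 0, 1, -5, 4 → best response Mixed.
Species 1 against Night: payoffs -4, -2, 3, 5 → best response Mixed.
Species 2 against Day: payoffs 2, -4, 5, 4 → best response Dusk.
Species 2 against Dusk: payoffs 2, 0, 4, 3 → best response Dusk.
Species 2 against Night: payoffs 4, 5, -3, -1 → best response Day.
Species 2 against Mixed: payoffs 4, 2, -4, -5 → best response Dawn.
No profile is a mutual best response for all players.

This game has no pure Nash equilibrium.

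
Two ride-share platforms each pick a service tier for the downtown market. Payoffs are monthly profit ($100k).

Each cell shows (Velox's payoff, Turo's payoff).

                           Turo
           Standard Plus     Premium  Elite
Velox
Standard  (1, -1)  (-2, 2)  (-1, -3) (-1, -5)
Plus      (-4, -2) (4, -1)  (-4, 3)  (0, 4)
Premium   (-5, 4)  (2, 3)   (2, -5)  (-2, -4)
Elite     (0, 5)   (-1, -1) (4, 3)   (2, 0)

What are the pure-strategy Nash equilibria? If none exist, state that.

There is no pure-strategy Nash equilibrium.

(Standard, Standard): Turo can switch to Plus (-1 → 2). Not NE.
(Standard, Plus): Velox can switch to Plus (-2 → 4). Not NE.
(Standard, Premium): Velox can switch to Premium (-1 → 2). Not NE.
(Standard, Elite): Velox can switch to Plus (-1 → 0). Not NE.
(Plus, Standard): Velox can switch to Standard (-4 → 1). Not NE.
(Plus, Plus): Turo can switch to Premium (-1 → 3). Not NE.
(Plus, Premium): Velox can switch to Standard (-4 → -1). Not NE.
(Plus, Elite): Velox can switch to Elite (0 → 2). Not NE.
(Premium, Standard): Velox can switch to Standard (-5 → 1). Not NE.
(Premium, Plus): Velox can switch to Plus (2 → 4). Not NE.
(The remaining 6 profiles each have a profitable deviation by the same check.)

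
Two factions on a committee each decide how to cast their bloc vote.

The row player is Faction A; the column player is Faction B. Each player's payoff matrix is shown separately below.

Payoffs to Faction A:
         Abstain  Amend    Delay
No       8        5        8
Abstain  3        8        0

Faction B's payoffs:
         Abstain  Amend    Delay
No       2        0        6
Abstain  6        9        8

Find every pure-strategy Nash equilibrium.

The pure Nash equilibria are (No, Delay), (Abstain, Amend).

(No, Abstain): Faction B can switch to Delay (2 → 6). Not NE.
(No, Amend): Faction A can switch to Abstain (5 → 8). Not NE.
(No, Delay): Faction A gets 8, best alternative 0; Faction B gets 6, best alternative 2. No profitable deviation — NE.
(Abstain, Abstain): Faction A can switch to No (3 → 8). Not NE.
(Abstain, Amend): Faction A gets 8, best alternative 5; Faction B gets 9, best alternative 8. No profitable deviation — NE.
(Abstain, Delay): Faction A can switch to No (0 → 8). Not NE.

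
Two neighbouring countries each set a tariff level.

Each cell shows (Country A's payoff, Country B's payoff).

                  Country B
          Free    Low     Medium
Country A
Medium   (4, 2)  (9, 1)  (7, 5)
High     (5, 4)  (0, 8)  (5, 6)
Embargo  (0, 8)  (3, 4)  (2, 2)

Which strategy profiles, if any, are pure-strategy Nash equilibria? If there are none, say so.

Country A against Free: payoffs 4, 5, 0 → best response High.
Country A against Low: payoffs 9, 0, 3 → best response Medium.
Country A against Medium: payoffs 7, 5, 2 → best response Medium.
Country B against Medium: payoffs 2, 1, 5 → best response Medium.
Country B against High: payoffs 4, 8, 6 → best response Low.
Country B against Embargo: payoffs 8, 4, 2 → best response Free.
Mutual best responses: (Medium, Medium).

The unique pure-strategy Nash equilibrium is (Medium, Medium).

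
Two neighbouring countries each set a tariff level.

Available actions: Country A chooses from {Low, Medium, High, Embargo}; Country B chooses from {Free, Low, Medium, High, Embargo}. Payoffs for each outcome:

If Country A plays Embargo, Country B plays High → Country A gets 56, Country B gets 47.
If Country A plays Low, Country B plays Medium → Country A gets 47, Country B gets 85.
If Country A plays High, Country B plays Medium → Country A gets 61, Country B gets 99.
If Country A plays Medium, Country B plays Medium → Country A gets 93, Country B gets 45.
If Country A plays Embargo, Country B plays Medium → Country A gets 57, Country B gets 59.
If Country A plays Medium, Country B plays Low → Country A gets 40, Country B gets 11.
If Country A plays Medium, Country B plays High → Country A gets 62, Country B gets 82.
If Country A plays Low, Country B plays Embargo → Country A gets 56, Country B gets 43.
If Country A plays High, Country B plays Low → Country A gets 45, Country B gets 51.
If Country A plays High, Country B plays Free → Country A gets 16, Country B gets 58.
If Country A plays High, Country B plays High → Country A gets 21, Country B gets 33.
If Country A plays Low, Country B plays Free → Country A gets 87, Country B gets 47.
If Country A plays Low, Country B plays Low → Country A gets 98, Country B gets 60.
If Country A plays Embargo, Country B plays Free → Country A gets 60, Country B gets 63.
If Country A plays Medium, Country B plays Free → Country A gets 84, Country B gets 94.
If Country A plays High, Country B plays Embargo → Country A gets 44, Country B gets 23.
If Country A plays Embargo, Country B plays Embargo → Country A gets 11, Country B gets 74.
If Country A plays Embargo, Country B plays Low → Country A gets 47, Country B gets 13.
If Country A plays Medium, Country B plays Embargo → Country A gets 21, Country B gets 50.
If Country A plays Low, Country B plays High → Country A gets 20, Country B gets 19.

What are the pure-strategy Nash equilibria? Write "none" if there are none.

(Low, Free): Country B can switch to Low (47 → 60). Not NE.
(Low, Low): Country B can switch to Medium (60 → 85). Not NE.
(Low, Medium): Country A can switch to Medium (47 → 93). Not NE.
(Low, High): Country A can switch to Medium (20 → 62). Not NE.
(Low, Embargo): Country B can switch to Free (43 → 47). Not NE.
(Medium, Free): Country A can switch to Low (84 → 87). Not NE.
(Medium, Low): Country A can switch to Low (40 → 98). Not NE.
(Medium, Medium): Country B can switch to Free (45 → 94). Not NE.
(Medium, High): Country B can switch to Free (82 → 94). Not NE.
(Medium, Embargo): Country A can switch to Low (21 → 56). Not NE.
(The remaining 10 profiles each have a profitable deviation by the same check.)

No pure-strategy Nash equilibrium.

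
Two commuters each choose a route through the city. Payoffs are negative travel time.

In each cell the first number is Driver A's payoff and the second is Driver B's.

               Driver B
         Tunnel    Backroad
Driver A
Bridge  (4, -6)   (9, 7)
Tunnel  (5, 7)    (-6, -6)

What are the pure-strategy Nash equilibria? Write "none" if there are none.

Mark each player's best response to every combination of opponents' strategies; a profile where every player is best-responding is a pure Nash equilibrium.
Driver A against Tunnel: payoffs 4, 5 → best response Tunnel.
Driver A against Backroad: payoffs 9, -6 → best response Bridge.
Driver B against Bridge: payoffs -6, 7 → best response Backroad.
Driver B against Tunnel: payoffs 7, -6 → best response Tunnel.
Mutual best responses: (Bridge, Backroad); (Tunnel, Tunnel).

The pure Nash equilibria are (Bridge, Backroad) and (Tunnel, Tunnel).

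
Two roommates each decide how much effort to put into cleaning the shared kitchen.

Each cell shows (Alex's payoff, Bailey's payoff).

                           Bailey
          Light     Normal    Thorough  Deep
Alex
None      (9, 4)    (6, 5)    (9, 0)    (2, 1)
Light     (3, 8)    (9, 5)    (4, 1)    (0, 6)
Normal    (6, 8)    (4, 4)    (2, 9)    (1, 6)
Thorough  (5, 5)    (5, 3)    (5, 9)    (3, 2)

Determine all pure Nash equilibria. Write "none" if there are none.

This game has no pure Nash equilibrium.

(None, Light): Bailey can switch to Normal (4 → 5). Not NE.
(None, Normal): Alex can switch to Light (6 → 9). Not NE.
(None, Thorough): Bailey can switch to Light (0 → 4). Not NE.
(None, Deep): Alex can switch to Thorough (2 → 3). Not NE.
(Light, Light): Alex can switch to None (3 → 9). Not NE.
(Light, Normal): Bailey can switch to Light (5 → 8). Not NE.
(Light, Thorough): Alex can switch to None (4 → 9). Not NE.
(Light, Deep): Alex can switch to None (0 → 2). Not NE.
(Normal, Light): Alex can switch to None (6 → 9). Not NE.
(Normal, Normal): Alex can switch to None (4 → 6). Not NE.
(The remaining 6 profiles each have a profitable deviation by the same check.)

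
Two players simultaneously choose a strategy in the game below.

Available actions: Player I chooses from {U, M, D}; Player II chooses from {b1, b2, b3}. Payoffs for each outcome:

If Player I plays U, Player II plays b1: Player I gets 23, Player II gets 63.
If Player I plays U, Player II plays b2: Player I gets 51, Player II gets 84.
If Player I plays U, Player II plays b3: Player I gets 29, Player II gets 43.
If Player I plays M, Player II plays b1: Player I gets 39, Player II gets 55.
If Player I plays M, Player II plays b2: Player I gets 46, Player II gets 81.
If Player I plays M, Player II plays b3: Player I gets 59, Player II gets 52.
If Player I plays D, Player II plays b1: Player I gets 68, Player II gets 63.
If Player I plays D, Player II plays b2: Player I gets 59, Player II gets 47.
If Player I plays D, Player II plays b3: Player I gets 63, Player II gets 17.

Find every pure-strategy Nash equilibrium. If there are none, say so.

Pure NE: (D, b1)

(U, b1): Player I can switch to M (23 → 39). Not NE.
(U, b2): Player I can switch to D (51 → 59). Not NE.
(U, b3): Player I can switch to M (29 → 59). Not NE.
(M, b1): Player I can switch to D (39 → 68). Not NE.
(M, b2): Player I can switch to U (46 → 51). Not NE.
(M, b3): Player I can switch to D (59 → 63). Not NE.
(D, b1): Player I gets 68, best alternative 39; Player II gets 63, best alternative 47. No profitable deviation — NE.
(D, b2): Player II can switch to b1 (47 → 63). Not NE.
(D, b3): Player II can switch to b1 (17 → 63). Not NE.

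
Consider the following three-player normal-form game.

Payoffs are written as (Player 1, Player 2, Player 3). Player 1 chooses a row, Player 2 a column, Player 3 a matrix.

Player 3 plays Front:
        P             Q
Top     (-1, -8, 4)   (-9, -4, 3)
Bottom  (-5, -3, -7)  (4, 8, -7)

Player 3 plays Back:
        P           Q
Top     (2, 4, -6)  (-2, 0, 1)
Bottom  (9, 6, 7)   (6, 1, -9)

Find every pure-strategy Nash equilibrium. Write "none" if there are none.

For each strategy profile, look for a profitable unilateral deviation.
(Top, P, Front): Player 2 can switch to Q (-8 → -4). Not NE.
(Top, P, Back): Player 1 can switch to Bottom (2 → 9). Not NE.
(Top, Q, Front): Player 1 can switch to Bottom (-9 → 4). Not NE.
(Top, Q, Back): Player 1 can switch to Bottom (-2 → 6). Not NE.
(Bottom, P, Front): Player 1 can switch to Top (-5 → -1). Not NE.
(Bottom, P, Back): Player 1 gets 9, best alternative 2; Player 2 gets 6, best alternative 1; Player 3 gets 7, best alternative -7. No profitable deviation — NE.
(Bottom, Q, Front): Player 1 gets 4, best alternative -9; Player 2 gets 8, best alternative -3; Player 3 gets -7, best alternative -9. No profitable deviation — NE.
(Bottom, Q, Back): Player 2 can switch to P (1 → 6). Not NE.

(Bottom, P, Back), (Bottom, Q, Front)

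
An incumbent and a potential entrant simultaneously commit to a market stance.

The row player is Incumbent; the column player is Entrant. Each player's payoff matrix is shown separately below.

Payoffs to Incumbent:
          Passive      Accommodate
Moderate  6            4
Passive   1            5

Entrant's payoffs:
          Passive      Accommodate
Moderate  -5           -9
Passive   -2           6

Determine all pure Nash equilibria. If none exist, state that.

(Moderate, Passive): Incumbent gets 6, best alternative 1; Entrant gets -5, best alternative -9. No profitable deviation — NE.
(Moderate, Accommodate): Incumbent can switch to Passive (4 → 5). Not NE.
(Passive, Passive): Incumbent can switch to Moderate (1 → 6). Not NE.
(Passive, Accommodate): Incumbent gets 5, best alternative 4; Entrant gets 6, best alternative -2. No profitable deviation — NE.

The pure Nash equilibria are (Moderate, Passive) and (Passive, Accommodate).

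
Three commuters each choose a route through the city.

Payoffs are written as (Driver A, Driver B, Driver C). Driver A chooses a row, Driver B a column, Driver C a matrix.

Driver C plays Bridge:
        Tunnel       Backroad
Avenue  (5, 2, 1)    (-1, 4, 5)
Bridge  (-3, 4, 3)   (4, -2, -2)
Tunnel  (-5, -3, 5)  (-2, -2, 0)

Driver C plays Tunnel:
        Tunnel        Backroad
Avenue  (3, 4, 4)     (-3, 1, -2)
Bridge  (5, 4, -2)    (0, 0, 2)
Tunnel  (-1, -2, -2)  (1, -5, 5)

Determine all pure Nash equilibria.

No pure-strategy Nash equilibrium.

Check each profile: it is a Nash equilibrium iff no player can strictly gain by switching unilaterally.
(Avenue, Tunnel, Bridge): Driver B can switch to Backroad (2 → 4). Not NE.
(Avenue, Tunnel, Tunnel): Driver A can switch to Bridge (3 → 5). Not NE.
(Avenue, Backroad, Bridge): Driver A can switch to Bridge (-1 → 4). Not NE.
(Avenue, Backroad, Tunnel): Driver A can switch to Bridge (-3 → 0). Not NE.
(Bridge, Tunnel, Bridge): Driver A can switch to Avenue (-3 → 5). Not NE.
(Bridge, Tunnel, Tunnel): Driver C can switch to Bridge (-2 → 3). Not NE.
(The remaining 6 profiles each have a profitable deviation by the same check.)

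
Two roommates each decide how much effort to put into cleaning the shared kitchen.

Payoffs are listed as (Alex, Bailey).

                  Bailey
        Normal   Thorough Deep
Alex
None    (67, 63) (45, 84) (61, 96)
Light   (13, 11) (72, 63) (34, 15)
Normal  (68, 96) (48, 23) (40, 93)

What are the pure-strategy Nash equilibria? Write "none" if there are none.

(None, Deep) and (Light, Thorough) and (Normal, Normal)

For each strategy profile, look for a profitable unilateral deviation.
(None, Normal): Alex can switch to Normal (67 → 68). Not NE.
(None, Thorough): Alex can switch to Light (45 → 72). Not NE.
(None, Deep): Alex gets 61, best alternative 40; Bailey gets 96, best alternative 84. No profitable deviation — NE.
(Light, Normal): Alex can switch to None (13 → 67). Not NE.
(Light, Thorough): Alex gets 72, best alternative 48; Bailey gets 63, best alternative 15. No profitable deviation — NE.
(Light, Deep): Alex can switch to None (34 → 61). Not NE.
(Normal, Normal): Alex gets 68, best alternative 67; Bailey gets 96, best alternative 93. No profitable deviation — NE.
(Normal, Thorough): Alex can switch to Light (48 → 72). Not NE.
(Normal, Deep): Alex can switch to None (40 → 61). Not NE.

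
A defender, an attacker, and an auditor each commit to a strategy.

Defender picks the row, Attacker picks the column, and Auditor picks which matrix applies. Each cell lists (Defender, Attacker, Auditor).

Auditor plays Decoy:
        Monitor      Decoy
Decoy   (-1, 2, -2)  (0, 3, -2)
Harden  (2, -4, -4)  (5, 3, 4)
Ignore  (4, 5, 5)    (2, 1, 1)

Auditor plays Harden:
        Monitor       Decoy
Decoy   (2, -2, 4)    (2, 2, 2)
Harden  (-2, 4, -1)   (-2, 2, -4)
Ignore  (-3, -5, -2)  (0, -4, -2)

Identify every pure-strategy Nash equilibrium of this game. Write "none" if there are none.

The pure Nash equilibria are (Decoy, Decoy, Harden), (Harden, Decoy, Decoy), (Ignore, Monitor, Decoy).

Defender against (Monitor, Decoy): payoffs -1, 2, 4 → best response Ignore.
Defender against (Monitor, Harden): payoffs 2, -2, -3 → best response Decoy.
Defender against (Decoy, Decoy): payoffs 0, 5, 2 → best response Harden.
Defender against (Decoy, Harden): payoffs 2, -2, 0 → best response Decoy.
Attacker against (Decoy, Decoy): payoffs 2, 3 → best response Decoy.
Attacker against (Decoy, Harden): payoffs -2, 2 → best response Decoy.
Attacker against (Harden, Decoy): payoffs -4, 3 → best response Decoy.
Attacker against (Harden, Harden): payoffs 4, 2 → best response Monitor.
Attacker against (Ignore, Decoy): payoffs 5, 1 → best response Monitor.
Attacker against (Ignore, Harden): payoffs -5, -4 → best response Decoy.
Auditor against (Decoy, Monitor): payoffs -2, 4 → best response Harden.
Auditor against (Decoy, Decoy): payoffs -2, 2 → best response Harden.
Auditor against (Harden, Monitor): payoffs -4, -1 → best response Harden.
Auditor against (Harden, Decoy): payoffs 4, -4 → best response Decoy.
Auditor against (Ignore, Monitor): payoffs 5, -2 → best response Decoy.
Auditor against (Ignore, Decoy): payoffs 1, -2 → best response Decoy.
Mutual best responses: (Decoy, Decoy, Harden); (Harden, Decoy, Decoy); (Ignore, Monitor, Decoy).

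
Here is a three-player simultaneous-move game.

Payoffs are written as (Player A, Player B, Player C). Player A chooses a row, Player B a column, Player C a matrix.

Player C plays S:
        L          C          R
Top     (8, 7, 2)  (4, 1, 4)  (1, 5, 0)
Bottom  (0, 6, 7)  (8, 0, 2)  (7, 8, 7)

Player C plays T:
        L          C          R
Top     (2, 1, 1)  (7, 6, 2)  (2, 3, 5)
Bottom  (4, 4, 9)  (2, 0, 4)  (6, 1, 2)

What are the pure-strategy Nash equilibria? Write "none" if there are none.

Check each profile: it is a Nash equilibrium iff no player can strictly gain by switching unilaterally.
(Top, L, S): Player A gets 8, best alternative 0; Player B gets 7, best alternative 5; Player C gets 2, best alternative 1. No profitable deviation — NE.
(Top, L, T): Player A can switch to Bottom (2 → 4). Not NE.
(Top, C, S): Player A can switch to Bottom (4 → 8). Not NE.
(Top, C, T): Player C can switch to S (2 → 4). Not NE.
(Top, R, S): Player A can switch to Bottom (1 → 7). Not NE.
(Top, R, T): Player A can switch to Bottom (2 → 6). Not NE.
(Bottom, L, S): Player A can switch to Top (0 → 8). Not NE.
(Bottom, L, T): Player A gets 4, best alternative 2; Player B gets 4, best alternative 1; Player C gets 9, best alternative 7. No profitable deviation — NE.
(Bottom, C, S): Player B can switch to L (0 → 6). Not NE.
(Bottom, C, T): Player A can switch to Top (2 → 7). Not NE.
(Bottom, R, S): Player A gets 7, best alternative 1; Player B gets 8, best alternative 6; Player C gets 7, best alternative 2. No profitable deviation — NE.
(The remaining 1 profile has a profitable deviation by the same check.)

The pure Nash equilibria are (Top, L, S); (Bottom, L, T); (Bottom, R, S).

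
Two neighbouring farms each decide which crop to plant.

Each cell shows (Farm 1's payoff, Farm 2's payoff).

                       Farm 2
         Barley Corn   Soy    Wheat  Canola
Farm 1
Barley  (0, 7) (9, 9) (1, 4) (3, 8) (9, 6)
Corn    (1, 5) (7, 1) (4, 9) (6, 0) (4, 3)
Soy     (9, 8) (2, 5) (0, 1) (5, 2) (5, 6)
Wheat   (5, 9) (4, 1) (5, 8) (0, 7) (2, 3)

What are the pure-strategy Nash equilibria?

For each player, find the best response to each opponent profile; mutual best responses are the pure NE.
Farm 1 against Barley: payoffs 0, 1, 9, 5 → best response Soy.
Farm 1 against Corn: payoffs 9, 7, 2, 4 → best response Barley.
Farm 1 against Soy: payoffs 1, 4, 0, 5 → best response Wheat.
Farm 1 against Wheat: payoffs 3, 6, 5, 0 → best response Corn.
Farm 1 against Canola: payoffs 9, 4, 5, 2 → best response Barley.
Farm 2 against Barley: payoffs 7, 9, 4, 8, 6 → best response Corn.
Farm 2 against Corn: payoffs 5, 1, 9, 0, 3 → best response Soy.
Farm 2 against Soy: payoffs 8, 5, 1, 2, 6 → best response Barley.
Farm 2 against Wheat: payoffs 9, 1, 8, 7, 3 → best response Barley.
Mutual best responses: (Barley, Corn); (Soy, Barley).

Pure-strategy Nash equilibria: (Barley, Corn), (Soy, Barley)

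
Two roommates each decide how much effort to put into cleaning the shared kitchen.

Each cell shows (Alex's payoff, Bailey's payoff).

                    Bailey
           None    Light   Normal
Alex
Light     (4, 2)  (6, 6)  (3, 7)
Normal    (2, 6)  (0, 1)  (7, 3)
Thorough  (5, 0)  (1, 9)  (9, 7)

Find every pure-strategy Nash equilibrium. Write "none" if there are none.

Check each profile: it is a Nash equilibrium iff no player can strictly gain by switching unilaterally.
(Light, None): Alex can switch to Thorough (4 → 5). Not NE.
(Light, Light): Bailey can switch to Normal (6 → 7). Not NE.
(Light, Normal): Alex can switch to Normal (3 → 7). Not NE.
(Normal, None): Alex can switch to Light (2 → 4). Not NE.
(Normal, Light): Alex can switch to Light (0 → 6). Not NE.
(Normal, Normal): Alex can switch to Thorough (7 → 9). Not NE.
(Thorough, None): Bailey can switch to Light (0 → 9). Not NE.
(Thorough, Light): Alex can switch to Light (1 → 6). Not NE.
(Thorough, Normal): Bailey can switch to Light (7 → 9). Not NE.

There is no pure-strategy Nash equilibrium.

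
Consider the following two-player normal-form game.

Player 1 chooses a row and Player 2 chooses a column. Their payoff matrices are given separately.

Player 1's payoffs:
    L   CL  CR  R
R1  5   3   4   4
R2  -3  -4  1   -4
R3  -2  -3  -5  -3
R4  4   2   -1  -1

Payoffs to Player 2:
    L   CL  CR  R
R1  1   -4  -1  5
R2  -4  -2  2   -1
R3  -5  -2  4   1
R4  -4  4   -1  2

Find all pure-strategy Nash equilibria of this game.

Pure NE: (R1, R)

Player 1 against L: payoffs 5, -3, -2, 4 → best response R1.
Player 1 against CL: payoffs 3, -4, -3, 2 → best response R1.
Player 1 against CR: payoffs 4, 1, -5, -1 → best response R1.
Player 1 against R: payoffs 4, -4, -3, -1 → best response R1.
Player 2 against R1: payoffs 1, -4, -1, 5 → best response R.
Player 2 against R2: payoffs -4, -2, 2, -1 → best response CR.
Player 2 against R3: payoffs -5, -2, 4, 1 → best response CR.
Player 2 against R4: payoffs -4, 4, -1, 2 → best response CL.
Mutual best responses: (R1, R).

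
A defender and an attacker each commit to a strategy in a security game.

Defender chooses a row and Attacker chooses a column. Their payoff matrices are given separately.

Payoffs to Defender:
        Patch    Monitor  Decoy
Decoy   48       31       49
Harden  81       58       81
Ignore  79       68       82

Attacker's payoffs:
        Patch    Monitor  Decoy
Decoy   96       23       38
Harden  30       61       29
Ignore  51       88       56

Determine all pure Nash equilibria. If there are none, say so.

The unique pure-strategy Nash equilibrium is (Ignore, Monitor).

Mark each player's best response to every combination of opponents' strategies; a profile where every player is best-responding is a pure Nash equilibrium.
Defender against Patch: payoffs 48, 81, 79 → best response Harden.
Defender against Monitor: payoffs 31, 58, 68 → best response Ignore.
Defender against Decoy: payoffs 49, 81, 82 → best response Ignore.
Attacker against Decoy: payoffs 96, 23, 38 → best response Patch.
Attacker against Harden: payoffs 30, 61, 29 → best response Monitor.
Attacker against Ignore: payoffs 51, 88, 56 → best response Monitor.
Mutual best responses: (Ignore, Monitor).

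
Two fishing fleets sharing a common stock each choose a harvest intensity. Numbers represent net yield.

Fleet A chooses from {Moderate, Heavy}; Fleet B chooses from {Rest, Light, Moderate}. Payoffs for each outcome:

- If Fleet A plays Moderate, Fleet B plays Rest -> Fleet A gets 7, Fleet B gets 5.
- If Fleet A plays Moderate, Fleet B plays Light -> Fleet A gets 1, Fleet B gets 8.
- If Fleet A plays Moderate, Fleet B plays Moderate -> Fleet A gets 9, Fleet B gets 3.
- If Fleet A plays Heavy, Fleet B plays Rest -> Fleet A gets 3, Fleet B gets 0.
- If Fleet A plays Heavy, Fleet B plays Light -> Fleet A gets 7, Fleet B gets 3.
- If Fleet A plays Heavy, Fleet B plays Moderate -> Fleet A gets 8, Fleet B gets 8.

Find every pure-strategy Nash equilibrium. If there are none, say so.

Fleet A against Rest: payoffs 7, 3 → best response Moderate.
Fleet A against Light: payoffs 1, 7 → best response Heavy.
Fleet A against Moderate: payoffs 9, 8 → best response Moderate.
Fleet B against Moderate: payoffs 5, 8, 3 → best response Light.
Fleet B against Heavy: payoffs 0, 3, 8 → best response Moderate.
No profile is a mutual best response for all players.

No pure-strategy Nash equilibrium.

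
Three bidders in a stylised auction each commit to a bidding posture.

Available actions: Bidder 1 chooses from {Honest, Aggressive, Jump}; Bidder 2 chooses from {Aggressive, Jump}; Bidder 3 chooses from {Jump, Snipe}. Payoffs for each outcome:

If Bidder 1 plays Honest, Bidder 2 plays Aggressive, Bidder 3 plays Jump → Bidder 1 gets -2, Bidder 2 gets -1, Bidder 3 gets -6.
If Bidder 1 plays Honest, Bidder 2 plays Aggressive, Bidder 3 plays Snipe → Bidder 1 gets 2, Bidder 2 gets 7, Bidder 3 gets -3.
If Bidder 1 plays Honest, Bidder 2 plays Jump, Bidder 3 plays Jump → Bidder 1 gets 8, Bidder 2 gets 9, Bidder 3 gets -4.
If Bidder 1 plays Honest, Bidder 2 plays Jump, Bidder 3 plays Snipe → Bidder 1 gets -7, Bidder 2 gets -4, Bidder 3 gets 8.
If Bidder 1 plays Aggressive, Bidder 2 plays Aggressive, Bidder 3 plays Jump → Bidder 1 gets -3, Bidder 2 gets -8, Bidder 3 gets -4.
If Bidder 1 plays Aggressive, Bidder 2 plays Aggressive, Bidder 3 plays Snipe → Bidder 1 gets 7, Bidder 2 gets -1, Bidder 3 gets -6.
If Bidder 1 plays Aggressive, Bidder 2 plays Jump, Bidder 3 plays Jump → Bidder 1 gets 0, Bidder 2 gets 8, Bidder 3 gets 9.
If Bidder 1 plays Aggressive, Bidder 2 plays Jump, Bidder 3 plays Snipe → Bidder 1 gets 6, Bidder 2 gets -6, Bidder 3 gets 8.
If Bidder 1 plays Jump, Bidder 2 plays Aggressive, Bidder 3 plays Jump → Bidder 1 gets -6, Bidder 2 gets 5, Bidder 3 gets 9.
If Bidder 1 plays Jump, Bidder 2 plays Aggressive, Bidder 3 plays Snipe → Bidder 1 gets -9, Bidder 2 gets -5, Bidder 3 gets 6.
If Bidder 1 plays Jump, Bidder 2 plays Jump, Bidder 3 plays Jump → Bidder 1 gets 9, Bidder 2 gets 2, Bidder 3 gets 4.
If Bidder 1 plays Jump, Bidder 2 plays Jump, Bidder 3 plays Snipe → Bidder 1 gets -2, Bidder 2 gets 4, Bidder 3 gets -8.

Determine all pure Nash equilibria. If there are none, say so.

No pure-strategy Nash equilibrium.

Bidder 1 against (Aggressive, Jump): payoffs -2, -3, -6 → best response Honest.
Bidder 1 against (Aggressive, Snipe): payoffs 2, 7, -9 → best response Aggressive.
Bidder 1 against (Jump, Jump): payoffs 8, 0, 9 → best response Jump.
Bidder 1 against (Jump, Snipe): payoffs -7, 6, -2 → best response Aggressive.
Bidder 2 against (Honest, Jump): payoffs -1, 9 → best response Jump.
Bidder 2 against (Honest, Snipe): payoffs 7, -4 → best response Aggressive.
Bidder 2 against (Aggressive, Jump): payoffs -8, 8 → best response Jump.
Bidder 2 against (Aggressive, Snipe): payoffs -1, -6 → best response Aggressive.
Bidder 2 against (Jump, Jump): payoffs 5, 2 → best response Aggressive.
Bidder 2 against (Jump, Snipe): payoffs -5, 4 → best response Jump.
Bidder 3 against (Honest, Aggressive): payoffs -6, -3 → best response Snipe.
Bidder 3 against (Honest, Jump): payoffs -4, 8 → best response Snipe.
Bidder 3 against (Aggressive, Aggressive): payoffs -4, -6 → best response Jump.
Bidder 3 against (Aggressive, Jump): payoffs 9, 8 → best response Jump.
Bidder 3 against (Jump, Aggressive): payoffs 9, 6 → best response Jump.
Bidder 3 against (Jump, Jump): payoffs 4, -8 → best response Jump.
No profile is a mutual best response for all players.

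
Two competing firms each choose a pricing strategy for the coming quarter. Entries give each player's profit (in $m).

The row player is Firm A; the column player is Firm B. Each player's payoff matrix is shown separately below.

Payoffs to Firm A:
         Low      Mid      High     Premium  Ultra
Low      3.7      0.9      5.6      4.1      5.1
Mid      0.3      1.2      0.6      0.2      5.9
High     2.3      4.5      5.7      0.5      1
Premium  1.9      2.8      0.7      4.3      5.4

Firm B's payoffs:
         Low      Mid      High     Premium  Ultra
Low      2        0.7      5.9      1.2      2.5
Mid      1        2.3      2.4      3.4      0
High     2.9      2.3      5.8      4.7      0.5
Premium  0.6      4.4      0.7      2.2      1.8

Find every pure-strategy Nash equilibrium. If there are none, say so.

Firm A against Low: payoffs 3.7, 0.3, 2.3, 1.9 → best response Low.
Firm A against Mid: payoffs 0.9, 1.2, 4.5, 2.8 → best response High.
Firm A against High: payoffs 5.6, 0.6, 5.7, 0.7 → best response High.
Firm A against Premium: payoffs 4.1, 0.2, 0.5, 4.3 → best response Premium.
Firm A against Ultra: payoffs 5.1, 5.9, 1, 5.4 → best response Mid.
Firm B against Low: payoffs 2, 0.7, 5.9, 1.2, 2.5 → best response High.
Firm B against Mid: payoffs 1, 2.3, 2.4, 3.4, 0 → best response Premium.
Firm B against High: payoffs 2.9, 2.3, 5.8, 4.7, 0.5 → best response High.
Firm B against Premium: payoffs 0.6, 4.4, 0.7, 2.2, 1.8 → best response Mid.
Mutual best responses: (High, High).

The unique pure-strategy Nash equilibrium is (High, High).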